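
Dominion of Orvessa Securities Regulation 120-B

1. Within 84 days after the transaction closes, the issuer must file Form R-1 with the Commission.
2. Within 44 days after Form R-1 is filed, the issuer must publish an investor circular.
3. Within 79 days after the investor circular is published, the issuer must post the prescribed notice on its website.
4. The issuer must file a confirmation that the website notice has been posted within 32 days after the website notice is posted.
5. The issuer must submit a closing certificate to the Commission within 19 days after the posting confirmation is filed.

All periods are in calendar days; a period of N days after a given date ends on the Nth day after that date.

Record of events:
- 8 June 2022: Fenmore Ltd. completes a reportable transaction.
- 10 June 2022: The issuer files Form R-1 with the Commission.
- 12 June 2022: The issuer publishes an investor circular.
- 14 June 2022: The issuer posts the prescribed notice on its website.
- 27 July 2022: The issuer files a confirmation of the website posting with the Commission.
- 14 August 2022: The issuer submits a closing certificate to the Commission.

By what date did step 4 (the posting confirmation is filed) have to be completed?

Step 4 runs from 14 June 2022, when the website notice is posted. 32 days after 14 June 2022 is 16 July 2022.

16 July 2022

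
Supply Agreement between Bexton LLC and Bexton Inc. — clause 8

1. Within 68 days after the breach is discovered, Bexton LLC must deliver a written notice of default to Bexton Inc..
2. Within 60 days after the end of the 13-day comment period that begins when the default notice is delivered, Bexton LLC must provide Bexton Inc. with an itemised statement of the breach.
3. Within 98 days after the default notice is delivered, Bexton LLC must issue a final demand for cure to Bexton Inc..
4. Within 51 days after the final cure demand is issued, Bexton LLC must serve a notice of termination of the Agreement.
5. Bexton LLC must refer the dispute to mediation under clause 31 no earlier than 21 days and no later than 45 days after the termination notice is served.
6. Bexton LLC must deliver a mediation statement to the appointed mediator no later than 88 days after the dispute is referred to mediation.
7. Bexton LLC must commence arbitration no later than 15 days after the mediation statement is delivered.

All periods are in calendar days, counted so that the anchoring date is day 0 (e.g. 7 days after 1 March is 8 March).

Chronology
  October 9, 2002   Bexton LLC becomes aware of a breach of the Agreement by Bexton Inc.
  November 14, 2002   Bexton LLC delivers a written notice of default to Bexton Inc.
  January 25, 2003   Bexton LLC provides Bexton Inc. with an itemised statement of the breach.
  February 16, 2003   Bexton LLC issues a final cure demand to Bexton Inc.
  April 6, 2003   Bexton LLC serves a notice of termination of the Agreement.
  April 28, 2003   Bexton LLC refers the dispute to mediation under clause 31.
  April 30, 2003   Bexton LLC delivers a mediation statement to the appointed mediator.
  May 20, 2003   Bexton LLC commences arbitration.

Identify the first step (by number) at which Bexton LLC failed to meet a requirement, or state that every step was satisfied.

Step 1 — counting 68 days from October 9, 2002 (when the breach is discovered) gives a deadline of December 16, 2002; completed November 14, 2002, before the deadline.
Step 2 — counting 60 days from November 27, 2002 (end of the 13-day comment period, which began when the default notice is delivered on November 14, 2002) gives a deadline of January 26, 2003; January 25, 2003 is within that limit.
Step 3 — counting 98 days from November 14, 2002 (when the default notice is delivered) gives a deadline of February 20, 2003; completed February 16, 2003, before the deadline.
Step 4 — counting 51 days from February 16, 2003 (when the final cure demand is issued) gives a deadline of April 8, 2003; completed April 6, 2003, before the deadline.
Step 5 — 21 and 45 days from April 6, 2003 (when the termination notice is served) are April 27, 2003 and May 21, 2003 respectively; done April 28, 2003, which is between those dates.
Step 6 — counting 88 days from April 28, 2003 (when the dispute is referred to mediation) gives a deadline of July 25, 2003; completed April 30, 2003, before the deadline.
Step 7 — counting 15 days from April 30, 2003 (when the mediation statement is delivered) gives a deadline of May 15, 2003; done May 20, 2003 — 5 days late.
The analysis stops there.

Step 7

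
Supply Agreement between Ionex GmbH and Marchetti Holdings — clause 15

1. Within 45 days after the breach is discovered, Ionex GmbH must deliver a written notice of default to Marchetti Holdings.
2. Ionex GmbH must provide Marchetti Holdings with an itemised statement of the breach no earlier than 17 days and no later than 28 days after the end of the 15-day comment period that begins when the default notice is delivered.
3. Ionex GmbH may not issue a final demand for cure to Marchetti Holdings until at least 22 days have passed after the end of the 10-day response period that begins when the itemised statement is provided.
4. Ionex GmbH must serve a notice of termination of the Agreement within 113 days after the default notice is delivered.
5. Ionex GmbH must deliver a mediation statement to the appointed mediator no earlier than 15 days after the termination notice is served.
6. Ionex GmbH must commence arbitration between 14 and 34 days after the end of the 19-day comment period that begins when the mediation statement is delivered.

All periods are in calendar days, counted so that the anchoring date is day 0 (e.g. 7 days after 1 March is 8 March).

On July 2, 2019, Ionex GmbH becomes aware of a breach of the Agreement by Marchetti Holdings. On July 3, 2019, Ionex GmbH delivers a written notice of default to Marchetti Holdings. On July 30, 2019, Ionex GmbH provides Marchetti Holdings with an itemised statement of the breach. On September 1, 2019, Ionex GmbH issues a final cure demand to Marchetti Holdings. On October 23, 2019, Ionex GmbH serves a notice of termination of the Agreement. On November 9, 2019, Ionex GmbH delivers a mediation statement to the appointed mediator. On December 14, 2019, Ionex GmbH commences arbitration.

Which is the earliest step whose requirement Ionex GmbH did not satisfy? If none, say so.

(1) due by July 2, 2019 + 45 days = August 16, 2019; July 3, 2019 is within that limit.
(2) the permitted window runs from July 18, 2019 + 17 = August 4, 2019 to July 18, 2019 + 28 = August 15, 2019; July 30, 2019 is 5 days too early.
The analysis stops there.

Step 2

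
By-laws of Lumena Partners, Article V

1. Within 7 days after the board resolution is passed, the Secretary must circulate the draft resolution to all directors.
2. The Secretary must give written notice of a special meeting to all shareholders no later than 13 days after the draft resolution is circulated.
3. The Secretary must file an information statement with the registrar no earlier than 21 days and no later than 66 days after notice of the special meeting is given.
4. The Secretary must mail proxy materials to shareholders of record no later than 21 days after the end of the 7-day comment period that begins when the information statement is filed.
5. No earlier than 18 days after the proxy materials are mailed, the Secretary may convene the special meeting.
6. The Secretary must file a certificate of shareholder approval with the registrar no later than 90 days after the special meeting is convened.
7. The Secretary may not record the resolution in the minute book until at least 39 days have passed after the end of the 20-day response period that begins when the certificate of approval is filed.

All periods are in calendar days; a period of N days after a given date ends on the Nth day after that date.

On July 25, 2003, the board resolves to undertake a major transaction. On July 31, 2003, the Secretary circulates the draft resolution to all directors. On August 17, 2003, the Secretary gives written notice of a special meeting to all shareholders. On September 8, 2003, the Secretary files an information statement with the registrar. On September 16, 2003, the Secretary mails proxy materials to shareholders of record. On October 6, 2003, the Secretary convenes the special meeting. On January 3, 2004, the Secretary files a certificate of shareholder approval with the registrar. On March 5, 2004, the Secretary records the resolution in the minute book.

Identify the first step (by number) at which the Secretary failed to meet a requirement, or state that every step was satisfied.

Step 1 — counting 7 days from July 25, 2003 (when the board resolution is passed) gives a deadline of August 1, 2003; completed July 31, 2003, before the deadline.
Step 2 — counting 13 days from July 31, 2003 (when the draft resolution is circulated) gives a deadline of August 13, 2003; not done until August 17, 2003, 4 days after the deadline.

Step 2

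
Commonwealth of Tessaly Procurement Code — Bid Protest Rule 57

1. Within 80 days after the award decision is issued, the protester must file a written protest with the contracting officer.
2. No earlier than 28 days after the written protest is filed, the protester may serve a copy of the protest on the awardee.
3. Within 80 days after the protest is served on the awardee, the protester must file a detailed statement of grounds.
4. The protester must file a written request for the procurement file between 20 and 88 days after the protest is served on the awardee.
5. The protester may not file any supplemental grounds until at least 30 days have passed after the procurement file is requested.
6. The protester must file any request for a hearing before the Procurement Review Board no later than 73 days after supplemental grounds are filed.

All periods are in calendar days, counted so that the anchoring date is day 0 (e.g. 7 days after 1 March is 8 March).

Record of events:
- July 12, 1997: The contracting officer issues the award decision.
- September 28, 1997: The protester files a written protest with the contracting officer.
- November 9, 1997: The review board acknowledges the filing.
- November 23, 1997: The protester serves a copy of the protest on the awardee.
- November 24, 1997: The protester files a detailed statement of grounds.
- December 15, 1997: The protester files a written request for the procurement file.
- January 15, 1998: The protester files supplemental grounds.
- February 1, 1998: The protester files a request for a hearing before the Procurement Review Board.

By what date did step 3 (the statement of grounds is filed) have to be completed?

February 11, 1998

Step 3 runs from November 23, 1997, when the protest is served on the awardee. 80 days after November 23, 1997 is February 11, 1998.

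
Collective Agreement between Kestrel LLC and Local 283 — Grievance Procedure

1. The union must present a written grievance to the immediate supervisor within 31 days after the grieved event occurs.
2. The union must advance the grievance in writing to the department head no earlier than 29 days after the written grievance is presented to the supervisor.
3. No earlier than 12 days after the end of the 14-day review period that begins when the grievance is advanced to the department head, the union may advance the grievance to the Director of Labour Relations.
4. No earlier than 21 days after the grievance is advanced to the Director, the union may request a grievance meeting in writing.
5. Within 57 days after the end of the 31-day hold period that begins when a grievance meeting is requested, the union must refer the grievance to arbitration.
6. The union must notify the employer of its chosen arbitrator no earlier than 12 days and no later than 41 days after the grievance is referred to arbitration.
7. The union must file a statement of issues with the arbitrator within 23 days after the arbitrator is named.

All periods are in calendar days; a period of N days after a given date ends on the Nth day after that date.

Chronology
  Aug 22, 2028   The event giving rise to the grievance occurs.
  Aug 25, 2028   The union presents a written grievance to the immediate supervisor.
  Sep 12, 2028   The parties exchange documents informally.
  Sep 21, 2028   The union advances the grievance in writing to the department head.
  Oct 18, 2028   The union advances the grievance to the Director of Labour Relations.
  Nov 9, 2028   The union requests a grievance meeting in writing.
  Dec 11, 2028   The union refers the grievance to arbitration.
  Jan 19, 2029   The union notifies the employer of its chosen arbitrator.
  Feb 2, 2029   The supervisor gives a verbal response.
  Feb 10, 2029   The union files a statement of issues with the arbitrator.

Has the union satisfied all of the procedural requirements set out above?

Step 1: 31 days after Aug 22, 2028 (when the grieved event occurs) is Sep 22, 2028; done Aug 25, 2028 — timely.
Step 2: the earliest permitted date is 29 days after Aug 25, 2028 (when the written grievance is presented to the supervisor), i.e. Sep 23, 2028; done Sep 21, 2028 — 2 days too early.

No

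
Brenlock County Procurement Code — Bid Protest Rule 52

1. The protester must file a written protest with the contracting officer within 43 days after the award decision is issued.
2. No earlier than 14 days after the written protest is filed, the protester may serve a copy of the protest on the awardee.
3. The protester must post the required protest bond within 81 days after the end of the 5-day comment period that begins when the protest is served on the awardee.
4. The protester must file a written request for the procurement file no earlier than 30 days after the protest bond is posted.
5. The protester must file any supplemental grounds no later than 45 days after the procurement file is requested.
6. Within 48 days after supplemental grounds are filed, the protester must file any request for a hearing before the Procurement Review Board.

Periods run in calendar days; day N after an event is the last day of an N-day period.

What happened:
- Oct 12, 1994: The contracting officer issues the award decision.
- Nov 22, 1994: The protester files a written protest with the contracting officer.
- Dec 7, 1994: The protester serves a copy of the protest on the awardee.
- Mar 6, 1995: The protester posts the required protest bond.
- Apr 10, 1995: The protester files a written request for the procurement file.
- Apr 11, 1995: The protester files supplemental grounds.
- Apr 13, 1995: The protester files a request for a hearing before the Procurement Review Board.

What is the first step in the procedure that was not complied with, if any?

Step 3

Step 1: 43 days after Oct 12, 1994 (when the award decision is issued) is Nov 24, 1994; done Nov 22, 1994 — timely.
Step 2: the earliest permitted date is 14 days after Nov 22, 1994 (when the written protest is filed), i.e. Dec 6, 1994; Dec 7, 1994 is on or after that date.
Step 3: 81 days after Dec 12, 1994 (end of the 5-day comment period, which began when the protest is served on the awardee on Dec 7, 1994) is Mar 3, 1995; not done until Mar 6, 1995, 3 days after the deadline.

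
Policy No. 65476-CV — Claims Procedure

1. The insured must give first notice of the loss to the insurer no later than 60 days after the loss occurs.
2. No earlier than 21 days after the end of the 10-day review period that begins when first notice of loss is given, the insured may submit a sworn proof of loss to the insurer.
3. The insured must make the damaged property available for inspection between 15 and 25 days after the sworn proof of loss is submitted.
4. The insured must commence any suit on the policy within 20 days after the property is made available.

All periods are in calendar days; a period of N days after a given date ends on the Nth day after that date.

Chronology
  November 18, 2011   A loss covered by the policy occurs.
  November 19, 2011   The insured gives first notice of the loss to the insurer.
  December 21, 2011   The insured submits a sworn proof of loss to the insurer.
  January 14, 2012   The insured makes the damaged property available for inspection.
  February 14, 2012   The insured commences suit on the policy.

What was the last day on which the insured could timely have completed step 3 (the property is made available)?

Step 3 runs from December 21, 2011, when the sworn proof of loss is submitted. The window is 15–25 days after December 21, 2011; it closes on January 15, 2012.

January 15, 2012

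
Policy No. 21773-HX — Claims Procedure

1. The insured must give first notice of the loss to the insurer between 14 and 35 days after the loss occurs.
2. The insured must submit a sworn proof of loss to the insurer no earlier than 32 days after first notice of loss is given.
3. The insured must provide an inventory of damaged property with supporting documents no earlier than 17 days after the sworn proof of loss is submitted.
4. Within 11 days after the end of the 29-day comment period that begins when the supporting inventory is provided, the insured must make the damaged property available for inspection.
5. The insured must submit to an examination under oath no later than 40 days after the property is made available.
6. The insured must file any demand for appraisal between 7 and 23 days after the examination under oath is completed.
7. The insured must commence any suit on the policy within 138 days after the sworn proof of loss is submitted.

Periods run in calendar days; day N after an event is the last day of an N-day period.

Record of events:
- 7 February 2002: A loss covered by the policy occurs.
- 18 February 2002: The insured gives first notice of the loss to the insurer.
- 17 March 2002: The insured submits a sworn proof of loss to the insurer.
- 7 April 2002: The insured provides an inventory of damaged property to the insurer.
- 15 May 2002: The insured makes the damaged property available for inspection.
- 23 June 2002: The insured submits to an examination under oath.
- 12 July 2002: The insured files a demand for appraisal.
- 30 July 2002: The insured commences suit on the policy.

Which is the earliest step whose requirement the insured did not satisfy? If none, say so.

Step 1

(1) the permitted window runs from 7 February 2002 + 14 = 21 February 2002 to 7 February 2002 + 35 = 14 March 2002; 18 February 2002 is 3 days too early.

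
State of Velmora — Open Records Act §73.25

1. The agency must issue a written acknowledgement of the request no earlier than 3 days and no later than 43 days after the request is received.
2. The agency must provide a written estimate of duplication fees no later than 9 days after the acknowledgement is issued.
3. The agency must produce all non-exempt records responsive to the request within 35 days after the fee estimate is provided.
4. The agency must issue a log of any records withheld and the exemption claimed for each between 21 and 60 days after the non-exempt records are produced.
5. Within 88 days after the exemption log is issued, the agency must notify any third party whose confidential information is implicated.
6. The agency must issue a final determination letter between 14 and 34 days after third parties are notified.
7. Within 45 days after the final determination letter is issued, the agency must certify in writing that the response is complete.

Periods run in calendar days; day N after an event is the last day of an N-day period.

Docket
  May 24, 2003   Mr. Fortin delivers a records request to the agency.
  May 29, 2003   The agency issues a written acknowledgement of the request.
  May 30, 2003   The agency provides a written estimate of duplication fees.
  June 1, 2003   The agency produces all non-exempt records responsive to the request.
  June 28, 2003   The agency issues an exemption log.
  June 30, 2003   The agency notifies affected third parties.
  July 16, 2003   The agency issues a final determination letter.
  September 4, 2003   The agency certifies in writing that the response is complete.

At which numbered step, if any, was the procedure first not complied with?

Step 1 — 3 and 43 days from May 24, 2003 (when the request is received) are May 27, 2003 and July 6, 2003 respectively; May 29, 2003 falls inside that range.
Step 2 — counting 9 days from May 29, 2003 (when the acknowledgement is issued) gives a deadline of June 7, 2003; May 30, 2003 is within that limit.
Step 3 — counting 35 days from May 30, 2003 (when the fee estimate is provided) gives a deadline of July 4, 2003; completed June 1, 2003, before the deadline.
Step 4 — 21 and 60 days from June 1, 2003 (when the non-exempt records are produced) are June 22, 2003 and July 31, 2003 respectively; done June 28, 2003, which is between those dates.
Step 5 — counting 88 days from June 28, 2003 (when the exemption log is issued) gives a deadline of September 24, 2003; June 30, 2003 is within that limit.
Step 6 — 14 and 34 days from June 30, 2003 (when third parties are notified) are July 14, 2003 and August 3, 2003 respectively; July 16, 2003 falls inside that range.
Step 7 — counting 45 days from July 16, 2003 (when the final determination letter is issued) gives a deadline of August 30, 2003; done September 4, 2003 — 5 days late.
The procedure was therefore not followed at step 7.

Step 7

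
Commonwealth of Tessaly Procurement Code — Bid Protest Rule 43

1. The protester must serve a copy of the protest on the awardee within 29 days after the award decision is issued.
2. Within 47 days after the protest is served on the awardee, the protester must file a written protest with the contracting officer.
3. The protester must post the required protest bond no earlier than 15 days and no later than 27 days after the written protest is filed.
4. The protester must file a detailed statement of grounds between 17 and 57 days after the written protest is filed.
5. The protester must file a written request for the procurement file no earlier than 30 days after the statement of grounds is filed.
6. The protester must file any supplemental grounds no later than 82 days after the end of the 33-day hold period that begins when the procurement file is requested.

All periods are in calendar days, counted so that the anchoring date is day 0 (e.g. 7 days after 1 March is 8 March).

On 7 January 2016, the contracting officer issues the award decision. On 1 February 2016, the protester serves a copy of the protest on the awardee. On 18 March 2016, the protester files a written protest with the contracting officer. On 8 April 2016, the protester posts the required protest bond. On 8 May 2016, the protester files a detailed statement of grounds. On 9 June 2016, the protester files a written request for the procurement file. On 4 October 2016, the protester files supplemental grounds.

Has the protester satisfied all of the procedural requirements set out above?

No

Step 1 — counting 29 days from 7 January 2016 (when the award decision is issued) gives a deadline of 5 February 2016; 1 February 2016 is within that limit.
Step 2 — counting 47 days from 1 February 2016 (when the protest is served on the awardee) gives a deadline of 19 March 2016; 18 March 2016 is within that limit.
Step 3 — 15 and 27 days from 18 March 2016 (when the written protest is filed) are 2 April 2016 and 14 April 2016 respectively; done 8 April 2016 — within the window.
Step 4 — 17 and 57 days from 18 March 2016 (when the written protest is filed) are 4 April 2016 and 14 May 2016 respectively; 8 May 2016 falls inside that range.
Step 5 — must wait 30 days from 8 May 2016 (when the statement of grounds is filed), so not before 7 June 2016; 9 June 2016 is on or after that date.
Step 6 — counting 82 days from 12 July 2016 (end of the 33-day hold period, which began when the procurement file is requested on 9 June 2016) gives a deadline of 2 October 2016; not done until 4 October 2016, 2 days after the deadline.
That is the first point of non-compliance.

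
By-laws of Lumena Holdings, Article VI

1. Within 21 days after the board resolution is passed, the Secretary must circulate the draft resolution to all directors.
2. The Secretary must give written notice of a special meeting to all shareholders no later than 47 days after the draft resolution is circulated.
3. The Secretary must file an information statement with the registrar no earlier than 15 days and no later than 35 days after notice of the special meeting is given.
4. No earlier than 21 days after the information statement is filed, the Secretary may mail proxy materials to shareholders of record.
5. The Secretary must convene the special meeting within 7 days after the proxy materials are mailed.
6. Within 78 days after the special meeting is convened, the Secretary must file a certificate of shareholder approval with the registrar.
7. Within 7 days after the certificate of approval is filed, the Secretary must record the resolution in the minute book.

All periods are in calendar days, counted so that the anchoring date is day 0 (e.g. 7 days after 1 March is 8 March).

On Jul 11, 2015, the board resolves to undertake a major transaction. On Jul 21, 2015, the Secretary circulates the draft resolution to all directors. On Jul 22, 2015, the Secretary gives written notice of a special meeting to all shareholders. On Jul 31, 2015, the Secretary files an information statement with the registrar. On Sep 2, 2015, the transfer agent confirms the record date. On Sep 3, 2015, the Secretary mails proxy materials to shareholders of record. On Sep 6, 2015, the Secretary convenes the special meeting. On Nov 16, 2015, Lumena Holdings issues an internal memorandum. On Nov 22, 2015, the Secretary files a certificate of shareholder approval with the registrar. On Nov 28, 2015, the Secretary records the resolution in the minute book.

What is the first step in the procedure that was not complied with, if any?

Step 3

Step 1: 21 days after Jul 11, 2015 (when the board resolution is passed) is Aug 1, 2015; completed Jul 21, 2015, before the deadline.
Step 2: 47 days after Jul 21, 2015 (when the draft resolution is circulated) is Sep 6, 2015; done Jul 22, 2015 — timely.
Step 3: the window is 15–35 days after Jul 22, 2015 (when notice of the special meeting is given), so Aug 6, 2015 through Aug 26, 2015; done Jul 31, 2015 — 6 days before the window opened.
The analysis stops there.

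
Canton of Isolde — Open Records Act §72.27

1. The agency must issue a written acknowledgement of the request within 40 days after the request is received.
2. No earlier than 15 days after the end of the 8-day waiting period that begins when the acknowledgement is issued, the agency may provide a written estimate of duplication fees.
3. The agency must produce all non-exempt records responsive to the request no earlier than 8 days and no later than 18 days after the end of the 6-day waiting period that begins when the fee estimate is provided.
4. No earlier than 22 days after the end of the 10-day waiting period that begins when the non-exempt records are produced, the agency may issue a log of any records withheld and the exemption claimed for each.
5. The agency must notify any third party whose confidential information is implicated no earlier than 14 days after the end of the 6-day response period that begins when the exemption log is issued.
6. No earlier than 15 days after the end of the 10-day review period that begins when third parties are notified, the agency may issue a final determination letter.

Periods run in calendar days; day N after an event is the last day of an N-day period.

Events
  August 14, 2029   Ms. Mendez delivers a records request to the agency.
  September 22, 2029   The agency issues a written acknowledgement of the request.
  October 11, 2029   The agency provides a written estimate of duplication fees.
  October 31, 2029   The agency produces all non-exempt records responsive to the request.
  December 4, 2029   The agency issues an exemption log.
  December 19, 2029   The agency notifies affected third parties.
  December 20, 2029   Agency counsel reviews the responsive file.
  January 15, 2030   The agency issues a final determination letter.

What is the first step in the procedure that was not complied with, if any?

Step 1: 40 days after August 14, 2029 (when the request is received) is September 23, 2029; completed September 22, 2029, before the deadline.
Step 2: the earliest permitted date is 15 days after September 30, 2029 (end of the 8-day waiting period, which began when the acknowledgement is issued on September 22, 2029), i.e. October 15, 2029; done October 11, 2029 — 4 days too early.
Later steps need not be reached.

Step 2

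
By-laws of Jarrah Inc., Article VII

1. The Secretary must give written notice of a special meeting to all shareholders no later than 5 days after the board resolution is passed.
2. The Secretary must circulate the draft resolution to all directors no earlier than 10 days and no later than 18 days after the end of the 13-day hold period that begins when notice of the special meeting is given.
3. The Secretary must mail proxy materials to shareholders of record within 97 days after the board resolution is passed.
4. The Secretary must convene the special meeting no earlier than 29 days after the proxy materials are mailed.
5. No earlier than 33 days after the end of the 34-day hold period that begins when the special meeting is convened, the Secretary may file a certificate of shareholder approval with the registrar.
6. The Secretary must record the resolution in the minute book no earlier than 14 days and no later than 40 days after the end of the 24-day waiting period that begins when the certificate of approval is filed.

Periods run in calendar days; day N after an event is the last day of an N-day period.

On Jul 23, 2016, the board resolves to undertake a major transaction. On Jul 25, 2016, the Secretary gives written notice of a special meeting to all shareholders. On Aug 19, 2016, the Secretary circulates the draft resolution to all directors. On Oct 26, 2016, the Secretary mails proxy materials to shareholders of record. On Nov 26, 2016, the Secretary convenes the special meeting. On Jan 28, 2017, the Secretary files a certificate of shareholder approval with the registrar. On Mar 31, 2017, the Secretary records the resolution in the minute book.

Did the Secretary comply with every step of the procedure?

No

Step 1: 5 days after Jul 23, 2016 (when the board resolution is passed) is Jul 28, 2016; completed Jul 25, 2016, before the deadline.
Step 2: the window is 10–18 days after Aug 7, 2016 (end of the 13-day hold period, which began when notice of the special meeting is given on Jul 25, 2016), so Aug 17, 2016 through Aug 25, 2016; Aug 19, 2016 falls inside that range.
Step 3: 97 days after Jul 23, 2016 (when the board resolution is passed) is Oct 28, 2016; done Oct 26, 2016 — timely.
Step 4: the earliest permitted date is 29 days after Oct 26, 2016 (when the proxy materials are mailed), i.e. Nov 24, 2016; done Nov 26, 2016, after the minimum wait.
Step 5: the earliest permitted date is 33 days after Dec 30, 2016 (end of the 34-day hold period, which began when the special meeting is convened on Nov 26, 2016), i.e. Feb 1, 2017; done Jan 28, 2017 — 4 days too early.
That is the first point of non-compliance.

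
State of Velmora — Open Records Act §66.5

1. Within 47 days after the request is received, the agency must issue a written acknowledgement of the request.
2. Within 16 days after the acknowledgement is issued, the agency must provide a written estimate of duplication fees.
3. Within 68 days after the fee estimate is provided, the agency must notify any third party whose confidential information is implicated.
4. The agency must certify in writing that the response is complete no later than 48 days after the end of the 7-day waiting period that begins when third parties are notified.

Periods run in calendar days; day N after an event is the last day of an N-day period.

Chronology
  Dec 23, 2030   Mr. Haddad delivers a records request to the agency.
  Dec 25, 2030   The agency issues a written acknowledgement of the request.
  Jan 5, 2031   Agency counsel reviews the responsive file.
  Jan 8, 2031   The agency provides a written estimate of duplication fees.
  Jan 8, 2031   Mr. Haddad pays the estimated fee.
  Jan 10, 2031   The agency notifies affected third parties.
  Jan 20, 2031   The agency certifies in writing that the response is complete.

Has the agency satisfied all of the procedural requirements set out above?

Yes

Step 1 — counting 47 days from Dec 23, 2030 (when the request is received) gives a deadline of Feb 8, 2031; done Dec 25, 2030 — timely.
Step 2 — counting 16 days from Dec 25, 2030 (when the acknowledgement is issued) gives a deadline of Jan 10, 2031; completed Jan 8, 2031, before the deadline.
Step 3 — counting 68 days from Jan 8, 2031 (when the fee estimate is provided) gives a deadline of Mar 17, 2031; Jan 10, 2031 is within that limit.
Step 4 — counting 48 days from Jan 17, 2031 (end of the 7-day waiting period, which began when third parties are notified on Jan 10, 2031) gives a deadline of Mar 6, 2031; done Jan 20, 2031 — timely.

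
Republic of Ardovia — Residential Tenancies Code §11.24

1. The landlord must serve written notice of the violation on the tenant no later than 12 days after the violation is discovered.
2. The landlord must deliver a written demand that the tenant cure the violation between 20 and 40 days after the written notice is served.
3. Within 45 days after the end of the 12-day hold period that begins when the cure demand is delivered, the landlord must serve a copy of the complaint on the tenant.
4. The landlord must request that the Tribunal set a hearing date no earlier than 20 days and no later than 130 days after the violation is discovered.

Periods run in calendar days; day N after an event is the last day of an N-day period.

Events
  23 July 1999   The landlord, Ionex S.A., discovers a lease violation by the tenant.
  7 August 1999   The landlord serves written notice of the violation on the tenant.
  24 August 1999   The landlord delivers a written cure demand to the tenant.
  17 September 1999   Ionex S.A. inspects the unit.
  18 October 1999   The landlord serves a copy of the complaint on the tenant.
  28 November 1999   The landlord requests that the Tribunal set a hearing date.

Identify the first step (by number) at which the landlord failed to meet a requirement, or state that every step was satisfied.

Step 1

Step 1: 12 days after 23 July 1999 (when the violation is discovered) is 4 August 1999; done 7 August 1999 — 3 days late.
No need to go further; step 1 was not satisfied.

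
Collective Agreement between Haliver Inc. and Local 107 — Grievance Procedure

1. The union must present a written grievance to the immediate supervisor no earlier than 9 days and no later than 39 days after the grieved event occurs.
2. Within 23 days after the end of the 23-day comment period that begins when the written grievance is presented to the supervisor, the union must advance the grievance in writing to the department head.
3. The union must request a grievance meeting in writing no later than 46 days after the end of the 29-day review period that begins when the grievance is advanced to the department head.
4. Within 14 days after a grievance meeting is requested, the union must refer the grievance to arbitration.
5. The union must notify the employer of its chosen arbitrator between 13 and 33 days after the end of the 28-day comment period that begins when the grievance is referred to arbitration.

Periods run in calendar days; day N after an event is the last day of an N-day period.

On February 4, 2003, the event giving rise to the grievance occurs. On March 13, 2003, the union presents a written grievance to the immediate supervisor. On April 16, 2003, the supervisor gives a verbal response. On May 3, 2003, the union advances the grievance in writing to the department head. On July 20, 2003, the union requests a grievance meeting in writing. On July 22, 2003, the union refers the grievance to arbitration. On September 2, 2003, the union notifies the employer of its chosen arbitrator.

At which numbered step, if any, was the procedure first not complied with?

Step 1: the window is 9–39 days after February 4, 2003 (when the grieved event occurs), so February 13, 2003 through March 15, 2003; March 13, 2003 falls inside that range.
Step 2: 23 days after April 5, 2003 (end of the 23-day comment period, which began when the written grievance is presented to the supervisor on March 13, 2003) is April 28, 2003; not done until May 3, 2003, 5 days after the deadline.
No need to go further; step 2 was not satisfied.

Step 2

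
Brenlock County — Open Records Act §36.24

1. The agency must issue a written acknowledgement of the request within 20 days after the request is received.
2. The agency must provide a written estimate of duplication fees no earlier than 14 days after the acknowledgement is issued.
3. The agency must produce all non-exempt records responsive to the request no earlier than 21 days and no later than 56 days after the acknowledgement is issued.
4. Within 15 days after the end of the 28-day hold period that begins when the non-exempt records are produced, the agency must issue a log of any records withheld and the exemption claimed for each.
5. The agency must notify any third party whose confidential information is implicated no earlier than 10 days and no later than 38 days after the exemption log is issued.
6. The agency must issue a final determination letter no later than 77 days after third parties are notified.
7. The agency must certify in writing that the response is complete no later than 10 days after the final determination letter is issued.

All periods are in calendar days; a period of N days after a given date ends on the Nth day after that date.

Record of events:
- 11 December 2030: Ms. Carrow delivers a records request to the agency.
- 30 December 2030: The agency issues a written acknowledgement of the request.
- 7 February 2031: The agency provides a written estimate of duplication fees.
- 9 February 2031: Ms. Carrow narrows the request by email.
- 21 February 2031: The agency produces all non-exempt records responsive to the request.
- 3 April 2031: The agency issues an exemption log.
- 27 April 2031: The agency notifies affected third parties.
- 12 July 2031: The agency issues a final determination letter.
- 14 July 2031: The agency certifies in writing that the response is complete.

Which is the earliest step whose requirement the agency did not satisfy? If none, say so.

None — every step was satisfied

Step 1 — counting 20 days from 11 December 2030 (when the request is received) gives a deadline of 31 December 2030; done 30 December 2030 — timely.
Step 2 — must wait 14 days from 30 December 2030 (when the acknowledgement is issued), so not before 13 January 2031; 7 February 2031 is on or after that date.
Step 3 — 21 and 56 days from 30 December 2030 (when the acknowledgement is issued) are 20 January 2031 and 24 February 2031 respectively; done 21 February 2031 — within the window.
Step 4 — counting 15 days from 21 March 2031 (end of the 28-day hold period, which began when the non-exempt records are produced on 21 February 2031) gives a deadline of 5 April 2031; completed 3 April 2031, before the deadline.
Step 5 — 10 and 38 days from 3 April 2031 (when the exemption log is issued) are 13 April 2031 and 11 May 2031 respectively; done 27 April 2031, which is between those dates.
Step 6 — counting 77 days from 27 April 2031 (when third parties are notified) gives a deadline of 13 July 2031; completed 12 July 2031, before the deadline.
Step 7 — counting 10 days from 12 July 2031 (when the final determination letter is issued) gives a deadline of 22 July 2031; completed 14 July 2031, before the deadline.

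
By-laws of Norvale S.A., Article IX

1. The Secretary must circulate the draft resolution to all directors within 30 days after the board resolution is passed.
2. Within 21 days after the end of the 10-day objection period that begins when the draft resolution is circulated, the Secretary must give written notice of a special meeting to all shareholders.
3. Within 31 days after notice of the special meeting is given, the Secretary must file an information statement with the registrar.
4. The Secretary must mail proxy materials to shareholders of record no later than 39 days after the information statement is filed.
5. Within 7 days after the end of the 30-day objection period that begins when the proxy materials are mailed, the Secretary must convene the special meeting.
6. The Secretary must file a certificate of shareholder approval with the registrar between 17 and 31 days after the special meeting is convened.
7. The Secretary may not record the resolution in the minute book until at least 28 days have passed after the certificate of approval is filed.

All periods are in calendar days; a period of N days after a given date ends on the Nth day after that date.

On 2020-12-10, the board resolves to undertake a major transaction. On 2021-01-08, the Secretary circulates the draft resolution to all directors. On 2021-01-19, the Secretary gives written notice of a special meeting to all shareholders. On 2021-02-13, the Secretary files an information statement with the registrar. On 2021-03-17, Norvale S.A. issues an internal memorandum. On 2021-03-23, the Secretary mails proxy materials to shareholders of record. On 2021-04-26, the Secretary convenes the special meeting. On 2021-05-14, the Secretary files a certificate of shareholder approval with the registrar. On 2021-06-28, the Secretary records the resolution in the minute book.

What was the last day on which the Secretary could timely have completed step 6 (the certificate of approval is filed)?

Step 6 runs from 2021-04-26, when the special meeting is convened. The window is 17–31 days after 2021-04-26; it closes on 2021-05-27.

2021-05-27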